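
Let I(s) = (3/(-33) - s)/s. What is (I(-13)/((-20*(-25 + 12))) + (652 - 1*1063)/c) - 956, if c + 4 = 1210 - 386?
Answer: -1458077151/1524380 ≈ -956.50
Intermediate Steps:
c = 820 (c = -4 + (1210 - 386) = -4 + 824 = 820)
I(s) = (-1/11 - s)/s (I(s) = (3*(-1/33) - s)/s = (-1/11 - s)/s)
(I(-13)/((-20*(-25 + 12))) + (652 - 1*1063)/c) - 956 = (((-1/11 - 1*(-13))/(-13))/((-20*(-25 + 12))) + (652 - 1*1063)/820) - 956 = ((-(-1/11 + 13)/13)/((-20*(-13))) + (652 - 1063)*(1/820)) - 956 = (-1/13*142/11/260 - 411*1/820) - 956 = (-142/143*1/260 - 411/820) - 956 = (-71/18590 - 411/820) - 956 = -769871/1524380 - 956 = -1458077151/1524380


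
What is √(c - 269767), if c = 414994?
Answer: √145227 ≈ 381.09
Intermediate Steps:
√(c - 269767) = √(414994 - 269767) = √145227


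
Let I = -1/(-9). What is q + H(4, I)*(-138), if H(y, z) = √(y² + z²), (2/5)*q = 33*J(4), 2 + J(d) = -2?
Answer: -330 - 46*√1297/3 ≈ -882.21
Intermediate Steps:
J(d) = -4 (J(d) = -2 - 2 = -4)
I = ⅑ (I = -1*(-⅑) = ⅑ ≈ 0.11111)
q = -330 (q = 5*(33*(-4))/2 = (5/2)*(-132) = -330)
q + H(4, I)*(-138) = -330 + √(4² + (⅑)²)*(-138) = -330 + √(16 + 1/81)*(-138) = -330 + √(1297/81)*(-138) = -330 + (√1297/9)*(-138) = -330 - 46*√1297/3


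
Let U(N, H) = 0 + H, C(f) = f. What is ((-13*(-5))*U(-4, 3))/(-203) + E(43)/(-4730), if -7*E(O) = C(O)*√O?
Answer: -195/203 + √43/770 ≈ -0.95208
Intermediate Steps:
U(N, H) = H
E(O) = -O^(3/2)/7 (E(O) = -O*√O/7 = -O^(3/2)/7)
((-13*(-5))*U(-4, 3))/(-203) + E(43)/(-4730) = (-13*(-5)*3)/(-203) - 43*√43/7/(-4730) = (65*3)*(-1/203) - 43*√43/7*(-1/4730) = 195*(-1/203) - 43*√43/7*(-1/4730) = -195/203 + √43/770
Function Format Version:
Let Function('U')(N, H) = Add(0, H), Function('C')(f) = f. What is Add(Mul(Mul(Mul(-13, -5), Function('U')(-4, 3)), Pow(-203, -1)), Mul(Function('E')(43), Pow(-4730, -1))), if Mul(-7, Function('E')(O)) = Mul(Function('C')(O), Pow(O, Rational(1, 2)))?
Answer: Add(Rational(-195, 203), Mul(Rational(1, 770), Pow(43, Rational(1, 2)))) ≈ -0.95208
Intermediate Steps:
Function('U')(N, H) = H
Function('E')(O) = Mul(Rational(-1, 7), Pow(O, Rational(3, 2))) (Function('E')(O) = Mul(Rational(-1, 7), Mul(O, Pow(O, Rational(1, 2)))) = Mul(Rational(-1, 7), Pow(O, Rational(3, 2))))
Add(Mul(Mul(Mul(-13, -5), Function('U')(-4, 3)), Pow(-203, -1)), Mul(Function('E')(43), Pow(-4730, -1))) = Add(Mul(Mul(Mul(-13, -5), 3), Pow(-203, -1)), Mul(Mul(Rational(-1, 7), Pow(43, Rational(3, 2))), Pow(-4730, -1))) = Add(Mul(Mul(65, 3), Rational(-1, 203)), Mul(Mul(Rational(-1, 7), Mul(43, Pow(43, Rational(1, 2)))), Rational(-1, 4730))) = Add(Mul(195, Rational(-1, 203)), Mul(Mul(Rational(-43, 7), Pow(43, Rational(1, 2))), Rational(-1, 4730))) = Add(Rational(-195, 203), Mul(Rational(1, 770), Pow(43, Rational(1, 2))))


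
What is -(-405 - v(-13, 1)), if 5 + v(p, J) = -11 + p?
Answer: 376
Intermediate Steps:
v(p, J) = -16 + p (v(p, J) = -5 + (-11 + p) = -16 + p)
-(-405 - v(-13, 1)) = -(-405 - (-16 - 13)) = -(-405 - 1*(-29)) = -(-405 + 29) = -1*(-376) = 376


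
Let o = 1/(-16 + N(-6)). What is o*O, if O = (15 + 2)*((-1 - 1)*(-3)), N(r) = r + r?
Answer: -51/14 ≈ -3.6429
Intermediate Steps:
N(r) = 2*r
O = 102 (O = 17*(-2*(-3)) = 17*6 = 102)
o = -1/28 (o = 1/(-16 + 2*(-6)) = 1/(-16 - 12) = 1/(-28) = -1/28 ≈ -0.035714)
o*O = -1/28*102 = -51/14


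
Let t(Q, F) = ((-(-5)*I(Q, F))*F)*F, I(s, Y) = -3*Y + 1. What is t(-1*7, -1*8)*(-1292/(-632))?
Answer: 1292000/79 ≈ 16354.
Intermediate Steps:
I(s, Y) = 1 - 3*Y
t(Q, F) = F**2*(5 - 15*F) (t(Q, F) = ((-(-5)*(1 - 3*F))*F)*F = ((-5*(-1 + 3*F))*F)*F = ((5 - 15*F)*F)*F = (F*(5 - 15*F))*F = F**2*(5 - 15*F))
t(-1*7, -1*8)*(-1292/(-632)) = ((-1*8)**2*(5 - (-15)*8))*(-1292/(-632)) = ((-8)**2*(5 - 15*(-8)))*(-1292*(-1/632)) = (64*(5 + 120))*(323/158) = (64*125)*(323/158) = 8000*(323/158) = 1292000/79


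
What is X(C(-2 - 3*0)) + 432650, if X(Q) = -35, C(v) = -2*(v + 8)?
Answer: 432615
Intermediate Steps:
C(v) = -16 - 2*v (C(v) = -2*(8 + v) = -16 - 2*v)
X(C(-2 - 3*0)) + 432650 = -35 + 432650 = 432615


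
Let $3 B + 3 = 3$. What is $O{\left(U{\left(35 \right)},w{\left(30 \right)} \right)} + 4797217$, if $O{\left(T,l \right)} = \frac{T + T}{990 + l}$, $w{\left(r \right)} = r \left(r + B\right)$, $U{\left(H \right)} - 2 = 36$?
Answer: $\frac{4533370103}{945} \approx 4.7972 \cdot 10^{6}$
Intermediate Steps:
$B = 0$ ($B = -1 + \frac{1}{3} \cdot 3 = -1 + 1 = 0$)
$U{\left(H \right)} = 38$ ($U{\left(H \right)} = 2 + 36 = 38$)
$w{\left(r \right)} = r^{2}$ ($w{\left(r \right)} = r \left(r + 0\right) = r r = r^{2}$)
$O{\left(T,l \right)} = \frac{2 T}{990 + l}$
$O{\left(U{\left(35 \right)},w{\left(30 \right)} \right)} + 4797217 = 2 \cdot 38 \frac{1}{990 + 30^{2}} + 4797217 = 2 \cdot 38 \frac{1}{990 + 900} + 4797217 = 2 \cdot 38 \cdot \frac{1}{1890} + 4797217 = \frac{38}{945} + 4797217 = \frac{4533370103}{945}$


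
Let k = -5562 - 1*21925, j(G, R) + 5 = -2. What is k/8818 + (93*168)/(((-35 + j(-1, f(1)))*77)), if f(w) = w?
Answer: -5396795/678986 ≈ -7.9483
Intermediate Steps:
j(G, R) = -7 (j(G, R) = -5 - 2 = -7)
k = -27487 (k = -5562 - 21925 = -27487)
k/8818 + (93*168)/(((-35 + j(-1, f(1)))*77)) = -27487/8818 + (93*168)/(((-35 - 7)*77)) = -27487*1/8818 + 15624/((-42*77)) = -27487/8818 + 15624/(-3234) = -27487/8818 + 15624*(-1/3234) = -27487/8818 - 372/77 = -5396795/678986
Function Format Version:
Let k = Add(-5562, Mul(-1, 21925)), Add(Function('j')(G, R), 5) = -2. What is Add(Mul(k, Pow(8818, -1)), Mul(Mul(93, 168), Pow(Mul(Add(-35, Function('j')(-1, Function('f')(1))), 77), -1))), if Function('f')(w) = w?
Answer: Rational(-5396795, 678986) ≈ -7.9483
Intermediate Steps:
Function('j')(G, R) = -7 (Function('j')(G, R) = Add(-5, -2) = -7)
k = -27487 (k = Add(-5562, -21925) = -27487)
Add(Mul(k, Pow(8818, -1)), Mul(Mul(93, 168), Pow(Mul(Add(-35, Function('j')(-1, Function('f')(1))), 77), -1))) = Add(Mul(-27487, Pow(8818, -1)), Mul(Mul(93, 168), Pow(Mul(Add(-35, -7), 77), -1))) = Add(Mul(-27487, Rational(1, 8818)), Mul(15624, Pow(Mul(-42, 77), -1))) = Add(Rational(-27487, 8818), Mul(15624, Pow(-3234, -1))) = Add(Rational(-27487, 8818), Mul(15624, Rational(-1, 3234))) = Add(Rational(-27487, 8818), Rational(-372, 77)) = Rational(-5396795, 678986)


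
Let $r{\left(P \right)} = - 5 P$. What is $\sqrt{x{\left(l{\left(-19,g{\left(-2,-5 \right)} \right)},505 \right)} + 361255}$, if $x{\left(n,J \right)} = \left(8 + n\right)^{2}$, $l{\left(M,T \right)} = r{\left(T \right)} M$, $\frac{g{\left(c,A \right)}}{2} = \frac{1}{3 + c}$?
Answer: $\sqrt{400459} \approx 632.82$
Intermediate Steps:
$g{\left(c,A \right)} = \frac{2}{3 + c}$
$l{\left(M,T \right)} = - 5 M T$ ($l{\left(M,T \right)} = - 5 T M = - 5 M T$)
$\sqrt{x{\left(l{\left(-19,g{\left(-2,-5 \right)} \right)},505 \right)} + 361255} = \sqrt{\left(8 - - 95 \frac{2}{3 - 2}\right)^{2} + 361255} = \sqrt{\left(8 - - 95 \cdot \frac{2}{1}\right)^{2} + 361255} = \sqrt{\left(8 - - 95 \cdot 2 \cdot 1\right)^{2} + 361255} = \sqrt{\left(8 - \left(-95\right) 2\right)^{2} + 361255} = \sqrt{\left(8 + 190\right)^{2} + 361255} = \sqrt{198^{2} + 361255} = \sqrt{39204 + 361255} = \sqrt{400459}$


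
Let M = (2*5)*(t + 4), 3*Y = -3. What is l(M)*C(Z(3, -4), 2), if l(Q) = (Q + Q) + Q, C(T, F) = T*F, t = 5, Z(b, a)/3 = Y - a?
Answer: 4860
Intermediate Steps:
Y = -1 (Y = (⅓)*(-3) = -1)
Z(b, a) = -3 - 3*a (Z(b, a) = 3*(-1 - a) = -3 - 3*a)
C(T, F) = F*T
M = 90 (M = (2*5)*(5 + 4) = 10*9 = 90)
l(Q) = 3*Q (l(Q) = 2*Q + Q = 3*Q)
l(M)*C(Z(3, -4), 2) = (3*90)*(2*(-3 - 3*(-4))) = 270*(2*(-3 + 12)) = 270*(2*9) = 270*18 = 4860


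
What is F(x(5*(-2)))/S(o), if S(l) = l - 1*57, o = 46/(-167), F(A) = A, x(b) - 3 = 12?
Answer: -501/1913 ≈ -0.26189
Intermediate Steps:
x(b) = 15 (x(b) = 3 + 12 = 15)
o = -46/167 (o = 46*(-1/167) = -46/167 ≈ -0.27545)
S(l) = -57 + l (S(l) = l - 57 = -57 + l)
F(x(5*(-2)))/S(o) = 15/(-57 - 46/167) = 15/(-9565/167) = 15*(-167/9565) = -501/1913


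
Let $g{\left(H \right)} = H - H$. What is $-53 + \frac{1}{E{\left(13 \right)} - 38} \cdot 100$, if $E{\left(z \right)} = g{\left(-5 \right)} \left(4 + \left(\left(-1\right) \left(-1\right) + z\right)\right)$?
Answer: $- \frac{1057}{19} \approx -55.632$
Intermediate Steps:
$g{\left(H \right)} = 0$
$E{\left(z \right)} = 0$ ($E{\left(z \right)} = 0 \left(4 + \left(\left(-1\right) \left(-1\right) + z\right)\right) = 0 \left(4 + \left(1 + z\right)\right) = 0 \left(5 + z\right) = 0$)
$-53 + \frac{1}{E{\left(13 \right)} - 38} \cdot 100 = -53 + \frac{1}{0 - 38} \cdot 100 = -53 + \frac{1}{-38} \cdot 100 = -53 - \frac{50}{19} = - \frac{1057}{19}$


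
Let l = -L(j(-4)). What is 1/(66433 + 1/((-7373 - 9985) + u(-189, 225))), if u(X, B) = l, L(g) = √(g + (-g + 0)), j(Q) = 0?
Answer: 17358/1153144013 ≈ 1.5053e-5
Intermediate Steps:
L(g) = 0 (L(g) = √(g - g) = √0 = 0)
l = 0 (l = -1*0 = 0)
u(X, B) = 0
1/(66433 + 1/((-7373 - 9985) + u(-189, 225))) = 1/(66433 + 1/((-7373 - 9985) + 0)) = 1/(66433 + 1/(-17358 + 0)) = 1/(66433 + 1/(-17358)) = 1/(66433 - 1/17358) = 1/(1153144013/17358) = 17358/1153144013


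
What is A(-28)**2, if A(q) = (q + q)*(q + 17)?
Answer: 379456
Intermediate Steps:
A(q) = 2*q*(17 + q) (A(q) = (2*q)*(17 + q) = 2*q*(17 + q))
A(-28)**2 = (2*(-28)*(17 - 28))**2 = (2*(-28)*(-11))**2 = 616**2 = 379456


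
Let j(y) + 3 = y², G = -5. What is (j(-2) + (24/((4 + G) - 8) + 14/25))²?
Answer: 6889/5625 ≈ 1.2247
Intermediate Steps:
j(y) = -3 + y²
(j(-2) + (24/((4 + G) - 8) + 14/25))² = ((-3 + (-2)²) + (24/((4 - 5) - 8) + 14/25))² = ((-3 + 4) + (24/(-1 - 8) + 14*(1/25)))² = (1 + (24/(-9) + 14/25))² = (1 + (24*(-⅑) + 14/25))² = (1 + (-8/3 + 14/25))² = (1 - 158/75)² = (-83/75)² = 6889/5625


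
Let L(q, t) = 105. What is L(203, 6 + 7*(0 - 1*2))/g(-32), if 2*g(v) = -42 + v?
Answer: -105/37 ≈ -2.8378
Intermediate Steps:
g(v) = -21 + v/2 (g(v) = (-42 + v)/2 = -21 + v/2)
L(203, 6 + 7*(0 - 1*2))/g(-32) = 105/(-21 + (½)*(-32)) = 105/(-21 - 16) = 105/(-37) = 105*(-1/37) = -105/37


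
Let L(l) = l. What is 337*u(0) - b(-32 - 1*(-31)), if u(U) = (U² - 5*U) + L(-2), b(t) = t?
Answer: -673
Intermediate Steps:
u(U) = -2 + U² - 5*U (u(U) = (U² - 5*U) - 2 = -2 + U² - 5*U)
337*u(0) - b(-32 - 1*(-31)) = 337*(-2 + 0² - 5*0) - (-32 - 1*(-31)) = 337*(-2 + 0 + 0) - (-32 + 31) = 337*(-2) - 1*(-1) = -674 + 1 = -673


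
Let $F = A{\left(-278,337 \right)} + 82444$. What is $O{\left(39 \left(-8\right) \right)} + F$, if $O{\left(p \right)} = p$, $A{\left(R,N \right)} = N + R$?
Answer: $82191$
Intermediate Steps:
$F = 82503$ ($F = \left(337 - 278\right) + 82444 = 59 + 82444 = 82503$)
$O{\left(39 \left(-8\right) \right)} + F = 39 \left(-8\right) + 82503 = -312 + 82503 = 82191$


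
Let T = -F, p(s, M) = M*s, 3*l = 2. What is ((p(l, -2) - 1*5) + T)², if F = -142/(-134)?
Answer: 2208196/40401 ≈ 54.657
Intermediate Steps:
l = ⅔ (l = (⅓)*2 = ⅔ ≈ 0.66667)
F = 71/67 (F = -142*(-1/134) = 71/67 ≈ 1.0597)
T = -71/67 (T = -1*71/67 = -71/67 ≈ -1.0597)
((p(l, -2) - 1*5) + T)² = ((-2*⅔ - 1*5) - 71/67)² = ((-4/3 - 5) - 71/67)² = (-19/3 - 71/67)² = (-1486/201)² = 2208196/40401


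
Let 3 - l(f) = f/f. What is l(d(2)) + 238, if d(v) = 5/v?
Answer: 240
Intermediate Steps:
l(f) = 2 (l(f) = 3 - f/f = 3 - 1*1 = 3 - 1 = 2)
l(d(2)) + 238 = 2 + 238 = 240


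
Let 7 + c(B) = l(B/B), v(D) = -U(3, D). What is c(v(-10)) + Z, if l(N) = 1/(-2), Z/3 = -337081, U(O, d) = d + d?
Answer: -2022501/2 ≈ -1.0113e+6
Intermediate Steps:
U(O, d) = 2*d
Z = -1011243 (Z = 3*(-337081) = -1011243)
l(N) = -½
v(D) = -2*D
c(B) = -15/2 (c(B) = -7 - ½ = -15/2)
c(v(-10)) + Z = -15/2 - 1011243 = -2022501/2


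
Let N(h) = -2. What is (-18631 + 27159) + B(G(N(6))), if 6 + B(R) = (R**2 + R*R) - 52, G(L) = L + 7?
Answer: 8520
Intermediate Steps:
G(L) = 7 + L
B(R) = -58 + 2*R**2 (B(R) = -6 + ((R**2 + R*R) - 52) = -6 + ((R**2 + R**2) - 52) = -6 + (2*R**2 - 52) = -6 + (-52 + 2*R**2) = -58 + 2*R**2)
(-18631 + 27159) + B(G(N(6))) = (-18631 + 27159) + (-58 + 2*(7 - 2)**2) = 8528 + (-58 + 2*5**2) = 8528 + (-58 + 2*25) = 8528 + (-58 + 50) = 8528 - 8 = 8520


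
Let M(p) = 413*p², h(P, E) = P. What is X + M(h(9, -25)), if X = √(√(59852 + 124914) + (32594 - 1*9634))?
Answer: 33453 + √(22960 + √184766) ≈ 33606.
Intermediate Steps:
X = √(22960 + √184766) (X = √(√184766 + (32594 - 9634)) = √(√184766 + 22960) = √(22960 + √184766) ≈ 152.94)
X + M(h(9, -25)) = √(22960 + √184766) + 413*9² = √(22960 + √184766) + 413*81 = √(22960 + √184766) + 33453 = 33453 + √(22960 + √184766)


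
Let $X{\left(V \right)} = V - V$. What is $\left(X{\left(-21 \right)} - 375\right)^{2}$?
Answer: $140625$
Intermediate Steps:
$X{\left(V \right)} = 0$
$\left(X{\left(-21 \right)} - 375\right)^{2} = \left(0 - 375\right)^{2} = \left(-375\right)^{2} = 140625$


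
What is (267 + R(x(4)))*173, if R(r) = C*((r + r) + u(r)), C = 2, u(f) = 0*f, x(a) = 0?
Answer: 46191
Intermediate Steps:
u(f) = 0
R(r) = 4*r (R(r) = 2*((r + r) + 0) = 2*(2*r + 0) = 2*(2*r) = 4*r)
(267 + R(x(4)))*173 = (267 + 4*0)*173 = (267 + 0)*173 = 267*173 = 46191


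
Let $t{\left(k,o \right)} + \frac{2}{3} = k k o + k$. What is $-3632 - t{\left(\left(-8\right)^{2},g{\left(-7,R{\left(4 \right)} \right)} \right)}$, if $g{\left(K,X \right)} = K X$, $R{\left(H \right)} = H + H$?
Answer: $\frac{677042}{3} \approx 2.2568 \cdot 10^{5}$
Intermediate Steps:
$R{\left(H \right)} = 2 H$
$t{\left(k,o \right)} = - \frac{2}{3} + k + o k^{2}$ ($t{\left(k,o \right)} = - \frac{2}{3} + \left(k k o + k\right) = - \frac{2}{3} + \left(k^{2} o + k\right) = - \frac{2}{3} + \left(o k^{2} + k\right) = - \frac{2}{3} + \left(k + o k^{2}\right) = - \frac{2}{3} + k + o k^{2}$)
$-3632 - t{\left(\left(-8\right)^{2},g{\left(-7,R{\left(4 \right)} \right)} \right)} = -3632 - \left(- \frac{2}{3} + \left(-8\right)^{2} + - 7 \cdot 2 \cdot 4 \left(\left(-8\right)^{2}\right)^{2}\right) = -3632 - \left(- \frac{2}{3} + 64 + \left(-7\right) 8 \cdot 64^{2}\right) = -3632 - \left(- \frac{2}{3} + 64 - 229376\right) = -3632 - - \frac{687938}{3} = -3632 + \frac{687938}{3} = \frac{677042}{3}$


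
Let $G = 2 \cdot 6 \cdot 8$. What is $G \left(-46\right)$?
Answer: $-4416$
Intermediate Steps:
$G = 96$ ($G = 12 \cdot 8 = 96$)
$G \left(-46\right) = 96 \left(-46\right) = -4416$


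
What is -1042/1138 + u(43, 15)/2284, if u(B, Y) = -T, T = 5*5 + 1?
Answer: -602379/649798 ≈ -0.92702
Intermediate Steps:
T = 26 (T = 25 + 1 = 26)
u(B, Y) = -26 (u(B, Y) = -1*26 = -26)
-1042/1138 + u(43, 15)/2284 = -1042/1138 - 26/2284 = -1042*1/1138 - 26*1/2284 = -521/569 - 13/1142 = -602379/649798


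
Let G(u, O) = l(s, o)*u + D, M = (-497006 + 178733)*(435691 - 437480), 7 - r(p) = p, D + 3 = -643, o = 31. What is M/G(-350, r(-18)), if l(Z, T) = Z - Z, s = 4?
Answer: -569390397/646 ≈ -8.8141e+5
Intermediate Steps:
D = -646 (D = -3 - 643 = -646)
r(p) = 7 - p
l(Z, T) = 0
M = 569390397 (M = -318273*(-1789) = 569390397)
G(u, O) = -646 (G(u, O) = 0*u - 646 = 0 - 646 = -646)
M/G(-350, r(-18)) = 569390397/(-646) = 569390397*(-1/646) = -569390397/646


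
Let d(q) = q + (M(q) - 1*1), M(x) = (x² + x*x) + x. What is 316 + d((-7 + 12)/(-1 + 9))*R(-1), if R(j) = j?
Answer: 10079/32 ≈ 314.97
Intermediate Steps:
M(x) = x + 2*x² (M(x) = (x² + x²) + x = 2*x² + x = x + 2*x²)
d(q) = -1 + q + q*(1 + 2*q) (d(q) = q + (q*(1 + 2*q) - 1*1) = q + (q*(1 + 2*q) - 1) = q + (-1 + q*(1 + 2*q)) = -1 + q + q*(1 + 2*q))
316 + d((-7 + 12)/(-1 + 9))*R(-1) = 316 + (-1 + (-7 + 12)/(-1 + 9) + ((-7 + 12)/(-1 + 9))*(1 + 2*((-7 + 12)/(-1 + 9))))*(-1) = 316 + (-1 + 5/8 + (5/8)*(1 + 2*(5/8)))*(-1) = 316 + (-1 + 5*(⅛) + (5*(⅛))*(1 + 2*(5*(⅛))))*(-1) = 316 + (-1 + 5/8 + 5*(1 + 2*(5/8))/8)*(-1) = 316 + (-1 + 5/8 + 5*(1 + 5/4)/8)*(-1) = 316 + (-1 + 5/8 + (5/8)*(9/4))*(-1) = 316 + (-1 + 5/8 + 45/32)*(-1) = 316 + (33/32)*(-1) = 316 - 33/32 = 10079/32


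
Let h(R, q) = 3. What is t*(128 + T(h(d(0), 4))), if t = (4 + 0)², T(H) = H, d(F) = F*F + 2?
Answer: 2096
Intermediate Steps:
d(F) = 2 + F² (d(F) = F² + 2 = 2 + F²)
t = 16 (t = 4² = 16)
t*(128 + T(h(d(0), 4))) = 16*(128 + 3) = 16*131 = 2096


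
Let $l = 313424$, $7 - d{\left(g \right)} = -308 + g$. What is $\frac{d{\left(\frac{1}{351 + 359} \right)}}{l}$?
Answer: $\frac{11771}{11712160} \approx 0.001005$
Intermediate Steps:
$d{\left(g \right)} = 315 - g$ ($d{\left(g \right)} = 7 - \left(-308 + g\right) = 315 - g$)
$\frac{d{\left(\frac{1}{351 + 359} \right)}}{l} = \frac{315 - \frac{1}{351 + 359}}{313424} = \left(315 - \frac{1}{710}\right) \frac{1}{313424} = \frac{223649}{710} \cdot \frac{1}{313424} = \frac{11771}{11712160}$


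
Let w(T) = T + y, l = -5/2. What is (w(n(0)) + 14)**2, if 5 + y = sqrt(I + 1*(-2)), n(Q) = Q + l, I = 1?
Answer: 165/4 + 13*I ≈ 41.25 + 13.0*I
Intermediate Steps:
l = -5/2 (l = -5*1/2 = -5/2 ≈ -2.5000)
n(Q) = -5/2 + Q (n(Q) = Q - 5/2 = -5/2 + Q)
y = -5 + I (y = -5 + sqrt(1 + 1*(-2)) = -5 + sqrt(1 - 2) = -5 + sqrt(-1) = -5 + I ≈ -5.0 + 1.0*I)
w(T) = -5 + I + T (w(T) = T + (-5 + I) = -5 + I + T)
(w(n(0)) + 14)**2 = ((-5 + I + (-5/2 + 0)) + 14)**2 = ((-5 + I - 5/2) + 14)**2 = ((-15/2 + I) + 14)**2 = (13/2 + I)**2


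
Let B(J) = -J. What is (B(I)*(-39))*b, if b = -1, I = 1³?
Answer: -39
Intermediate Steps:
I = 1
(B(I)*(-39))*b = (-1*1*(-39))*(-1) = -1*(-39)*(-1) = 39*(-1) = -39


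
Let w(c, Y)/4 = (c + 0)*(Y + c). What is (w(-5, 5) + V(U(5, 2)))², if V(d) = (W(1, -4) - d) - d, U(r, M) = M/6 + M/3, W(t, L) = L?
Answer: 36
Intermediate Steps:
w(c, Y) = 4*c*(Y + c) (w(c, Y) = 4*((c + 0)*(Y + c)) = 4*(c*(Y + c)) = 4*c*(Y + c))
U(r, M) = M/2 (U(r, M) = M*(⅙) + M*(⅓) = M/6 + M/3 = M/2)
V(d) = -4 - 2*d (V(d) = (-4 - d) - d = -4 - 2*d)
(w(-5, 5) + V(U(5, 2)))² = (4*(-5)*(5 - 5) + (-4 - 2))² = (4*(-5)*0 + (-4 - 2*1))² = (0 + (-4 - 2))² = (0 - 6)² = (-6)² = 36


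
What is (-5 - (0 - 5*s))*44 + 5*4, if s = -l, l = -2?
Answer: 240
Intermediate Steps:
s = 2 (s = -1*(-2) = 2)
(-5 - (0 - 5*s))*44 + 5*4 = (-5 - (0 - 5*2))*44 + 5*4 = (-5 - (0 - 10))*44 + 20 = (-5 - 1*(-10))*44 + 20 = (-5 + 10)*44 + 20 = 5*44 + 20 = 220 + 20 = 240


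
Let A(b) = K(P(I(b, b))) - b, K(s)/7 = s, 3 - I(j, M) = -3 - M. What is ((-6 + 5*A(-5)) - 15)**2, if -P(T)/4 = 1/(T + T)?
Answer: 4356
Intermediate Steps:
I(j, M) = 6 + M (I(j, M) = 3 - (-3 - M) = 3 + (3 + M) = 6 + M)
P(T) = -2/T (P(T) = -4/(T + T) = -4*1/(2*T) = -2/T)
K(s) = 7*s
A(b) = -b - 14/(6 + b) (A(b) = 7*(-2/(6 + b)) - b = -14/(6 + b) - b = -b - 14/(6 + b))
((-6 + 5*A(-5)) - 15)**2 = ((-6 + 5*((-14 - 1*(-5)*(6 - 5))/(6 - 5))) - 15)**2 = ((-6 + 5*((-14 - 1*(-5)*1)/1)) - 15)**2 = ((-6 + 5*(1*(-14 + 5))) - 15)**2 = ((-6 + 5*(1*(-9))) - 15)**2 = ((-6 + 5*(-9)) - 15)**2 = ((-6 - 45) - 15)**2 = (-51 - 15)**2 = (-66)**2 = 4356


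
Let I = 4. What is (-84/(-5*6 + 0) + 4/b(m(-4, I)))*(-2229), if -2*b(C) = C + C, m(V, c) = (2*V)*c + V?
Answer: -97333/15 ≈ -6488.9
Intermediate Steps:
m(V, c) = V + 2*V*c (m(V, c) = 2*V*c + V = V + 2*V*c)
b(C) = -C (b(C) = -(C + C)/2 = -C)
(-84/(-5*6 + 0) + 4/b(m(-4, I)))*(-2229) = (-84/(-5*6 + 0) + 4/((-(-4)*(1 + 2*4))))*(-2229) = (-84/(-30 + 0) + 4/((-(-4)*(1 + 8))))*(-2229) = (-84/(-30) + 4/((-(-4)*9)))*(-2229) = (-84*(-1/30) + 4/((-1*(-36))))*(-2229) = (14/5 + 4/36)*(-2229) = (14/5 + 4*(1/36))*(-2229) = (14/5 + 1/9)*(-2229) = (131/45)*(-2229) = -97333/15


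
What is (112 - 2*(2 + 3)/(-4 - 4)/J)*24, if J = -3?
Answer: 2678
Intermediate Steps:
(112 - 2*(2 + 3)/(-4 - 4)/J)*24 = (112 - 2*(2 + 3)/(-4 - 4)/(-3))*24 = (112 - 2*5/(-8)*(-1)/3)*24 = (112 - 2*5*(-1/8)*(-1)/3)*24 = (112 - (-5)*(-1)/(4*3))*24 = (112 - 2*5/24)*24 = (112 - 5/12)*24 = (1339/12)*24 = 2678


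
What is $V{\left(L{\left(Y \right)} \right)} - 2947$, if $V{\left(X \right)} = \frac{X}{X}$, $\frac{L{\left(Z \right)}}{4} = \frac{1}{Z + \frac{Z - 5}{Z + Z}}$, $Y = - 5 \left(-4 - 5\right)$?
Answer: $-2946$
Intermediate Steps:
$Y = 45$ ($Y = \left(-5\right) \left(-9\right) = 45$)
$L{\left(Z \right)} = \frac{4}{Z + \frac{-5 + Z}{2 Z}}$ ($L{\left(Z \right)} = \frac{4}{Z + \frac{Z - 5}{Z + Z}} = \frac{4}{Z + \frac{-5 + Z}{2 Z}}$)
$V{\left(X \right)} = 1$
$V{\left(L{\left(Y \right)} \right)} - 2947 = 1 - 2947 = -2946$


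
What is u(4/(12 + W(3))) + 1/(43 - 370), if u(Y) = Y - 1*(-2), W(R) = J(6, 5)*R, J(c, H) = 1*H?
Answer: 6313/2943 ≈ 2.1451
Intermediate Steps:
J(c, H) = H
W(R) = 5*R
u(Y) = 2 + Y (u(Y) = Y + 2 = 2 + Y)
u(4/(12 + W(3))) + 1/(43 - 370) = (2 + 4/(12 + 5*3)) + 1/(43 - 370) = (2 + 4/(12 + 15)) + 1/(-327) = (2 + 4/27) - 1/327 = 58/27 - 1/327 = 6313/2943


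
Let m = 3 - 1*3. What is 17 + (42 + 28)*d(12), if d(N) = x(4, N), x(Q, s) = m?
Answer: 17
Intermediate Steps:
m = 0 (m = 3 - 3 = 0)
x(Q, s) = 0
d(N) = 0
17 + (42 + 28)*d(12) = 17 + (42 + 28)*0 = 17 + 70*0 = 17 + 0 = 17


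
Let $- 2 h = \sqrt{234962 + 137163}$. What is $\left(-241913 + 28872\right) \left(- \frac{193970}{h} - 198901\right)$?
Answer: $42374067941 - \frac{16529425108 \sqrt{14885}}{14885} \approx 4.2239 \cdot 10^{10}$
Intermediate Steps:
$h = - \frac{5 \sqrt{14885}}{2}$ ($h = - \frac{\sqrt{234962 + 137163}}{2} = - \frac{\sqrt{372125}}{2} = - \frac{5 \sqrt{14885}}{2} \approx -305.01$)
$\left(-241913 + 28872\right) \left(- \frac{193970}{h} - 198901\right) = \left(-241913 + 28872\right) \left(- \frac{193970}{\left(- \frac{5}{2}\right) \sqrt{14885}} - 198901\right) = - 213041 \left(- 193970 \left(- \frac{2 \sqrt{14885}}{74425}\right) - 198901\right) = - 213041 \left(\frac{77588 \sqrt{14885}}{14885} - 198901\right) = - 213041 \left(-198901 + \frac{77588 \sqrt{14885}}{14885}\right) = 42374067941 - \frac{16529425108 \sqrt{14885}}{14885}$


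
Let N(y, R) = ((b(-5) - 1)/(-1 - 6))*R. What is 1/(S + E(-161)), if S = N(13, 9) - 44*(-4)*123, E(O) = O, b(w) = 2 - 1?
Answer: 1/21487 ≈ 4.6540e-5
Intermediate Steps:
b(w) = 1
N(y, R) = 0 (N(y, R) = ((1 - 1)/(-1 - 6))*R = (0/(-7))*R = (0*(-⅐))*R = 0*R = 0)
S = 21648 (S = 0 - 44*(-4)*123 = 0 + 176*123 = 0 + 21648 = 21648)
1/(S + E(-161)) = 1/(21648 - 161) = 1/21487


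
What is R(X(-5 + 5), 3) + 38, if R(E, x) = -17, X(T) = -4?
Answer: 21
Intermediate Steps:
R(X(-5 + 5), 3) + 38 = -17 + 38 = 21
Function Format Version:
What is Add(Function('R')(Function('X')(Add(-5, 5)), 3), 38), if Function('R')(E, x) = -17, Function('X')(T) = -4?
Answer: 21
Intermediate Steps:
Add(Function('R')(Function('X')(Add(-5, 5)), 3), 38) = Add(-17, 38) = 21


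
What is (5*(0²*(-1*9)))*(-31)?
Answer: 0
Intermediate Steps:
(5*(0²*(-1*9)))*(-31) = (5*(0*(-9)))*(-31) = (5*0)*(-31) = 0*(-31) = 0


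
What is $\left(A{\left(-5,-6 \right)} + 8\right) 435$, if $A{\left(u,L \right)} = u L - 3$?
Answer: $15225$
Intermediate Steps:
$A{\left(u,L \right)} = -3 + L u$ ($A{\left(u,L \right)} = L u - 3 = -3 + L u$)
$\left(A{\left(-5,-6 \right)} + 8\right) 435 = \left(\left(-3 - -30\right) + 8\right) 435 = \left(\left(-3 + 30\right) + 8\right) 435 = \left(27 + 8\right) 435 = 35 \cdot 435 = 15225$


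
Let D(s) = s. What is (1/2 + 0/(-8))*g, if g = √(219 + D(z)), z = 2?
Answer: √221/2 ≈ 7.4330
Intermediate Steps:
g = √221 (g = √(219 + 2) = √221 ≈ 14.866)
(1/2 + 0/(-8))*g = (1/2 + 0/(-8))*√221 = (1*(½) + 0*(-⅛))*√221 = (½ + 0)*√221 = √221/2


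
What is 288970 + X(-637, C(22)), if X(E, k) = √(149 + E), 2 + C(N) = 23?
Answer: 288970 + 2*I*√122 ≈ 2.8897e+5 + 22.091*I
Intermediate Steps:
C(N) = 21 (C(N) = -2 + 23 = 21)
288970 + X(-637, C(22)) = 288970 + √(149 - 637) = 288970 + √(-488) = 288970 + 2*I*√122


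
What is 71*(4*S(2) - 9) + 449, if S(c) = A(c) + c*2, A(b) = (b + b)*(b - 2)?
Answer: 946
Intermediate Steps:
A(b) = 2*b*(-2 + b) (A(b) = (2*b)*(-2 + b) = 2*b*(-2 + b))
S(c) = 2*c + 2*c*(-2 + c) (S(c) = 2*c*(-2 + c) + c*2 = 2*c*(-2 + c) + 2*c = 2*c + 2*c*(-2 + c))
71*(4*S(2) - 9) + 449 = 71*(4*(2*2*(-1 + 2)) - 9) + 449 = 71*(4*(2*2*1) - 9) + 449 = 71*(4*4 - 9) + 449 = 71*(16 - 9) + 449 = 71*7 + 449 = 497 + 449 = 946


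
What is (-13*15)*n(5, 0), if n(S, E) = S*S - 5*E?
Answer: -4875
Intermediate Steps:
n(S, E) = S² - 5*E
(-13*15)*n(5, 0) = (-13*15)*(5² - 5*0) = -195*(25 + 0) = -195*25 = -4875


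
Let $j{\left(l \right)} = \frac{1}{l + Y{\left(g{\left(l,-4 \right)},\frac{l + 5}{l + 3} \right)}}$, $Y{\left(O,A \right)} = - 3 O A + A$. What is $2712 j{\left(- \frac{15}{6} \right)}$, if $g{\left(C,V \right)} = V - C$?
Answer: $\frac{2712}{25} \approx 108.48$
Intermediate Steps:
$Y{\left(O,A \right)} = A - 3 A O$ ($Y{\left(O,A \right)} = - 3 A O + A = A - 3 A O$)
$j{\left(l \right)} = \frac{1}{l + \frac{\left(5 + l\right) \left(13 + 3 l\right)}{3 + l}}$ ($j{\left(l \right)} = \frac{1}{l + \frac{l + 5}{l + 3} \left(1 - 3 \left(-4 - l\right)\right)} = \frac{1}{l + \frac{5 + l}{3 + l} \left(1 + \left(12 + 3 l\right)\right)} = \frac{1}{l + \frac{5 + l}{3 + l} \left(13 + 3 l\right)} = \frac{1}{l + \frac{\left(5 + l\right) \left(13 + 3 l\right)}{3 + l}}$)
$2712 j{\left(- \frac{15}{6} \right)} = 2712 \frac{3 - \frac{15}{6}}{65 + 4 \left(- \frac{15}{6}\right)^{2} + 31 \left(- \frac{15}{6}\right)} = 2712 \frac{3 - \frac{5}{2}}{65 + 4 \left(\left(-15\right) \frac{1}{6}\right)^{2} + 31 \left(\left(-15\right) \frac{1}{6}\right)} = 2712 \frac{3 - \frac{5}{2}}{65 + 4 \left(- \frac{5}{2}\right)^{2} + 31 \left(- \frac{5}{2}\right)} = 2712 \frac{1}{65 + 4 \cdot \frac{25}{4} - \frac{155}{2}} \cdot \frac{1}{2} = 2712 \frac{1}{65 + 25 - \frac{155}{2}} \cdot \frac{1}{2} = 2712 \frac{1}{\frac{25}{2}} \cdot \frac{1}{2} = 2712 \cdot \frac{2}{25} \cdot \frac{1}{2} = 2712 \cdot \frac{1}{25} = \frac{2712}{25}$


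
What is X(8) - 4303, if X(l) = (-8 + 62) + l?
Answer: -4241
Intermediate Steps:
X(l) = 54 + l
X(8) - 4303 = (54 + 8) - 4303 = 62 - 4303 = -4241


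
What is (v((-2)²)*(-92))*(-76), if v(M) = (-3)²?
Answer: 62928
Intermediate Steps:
v(M) = 9
(v((-2)²)*(-92))*(-76) = (9*(-92))*(-76) = -828*(-76) = 62928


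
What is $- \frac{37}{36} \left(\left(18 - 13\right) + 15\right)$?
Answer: $- \frac{185}{9} \approx -20.556$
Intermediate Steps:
$- \frac{37}{36} \left(\left(18 - 13\right) + 15\right) = \left(-37\right) \frac{1}{36} \left(\left(18 - 13\right) + 15\right) = - \frac{37 \left(5 + 15\right)}{36} = \left(- \frac{37}{36}\right) 20 = - \frac{185}{9}$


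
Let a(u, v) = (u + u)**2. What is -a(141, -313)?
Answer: -79524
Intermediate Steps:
a(u, v) = 4*u**2 (a(u, v) = (2*u)**2 = 4*u**2)
-a(141, -313) = -4*141**2 = -4*19881 = -1*79524 = -79524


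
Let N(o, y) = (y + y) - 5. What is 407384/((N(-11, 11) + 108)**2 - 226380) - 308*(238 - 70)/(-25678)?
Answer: 222250184/2705883445 ≈ 0.082136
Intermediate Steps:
N(o, y) = -5 + 2*y (N(o, y) = 2*y - 5 = -5 + 2*y)
407384/((N(-11, 11) + 108)**2 - 226380) - 308*(238 - 70)/(-25678) = 407384/(((-5 + 2*11) + 108)**2 - 226380) - 308*(238 - 70)/(-25678) = 407384/(((-5 + 22) + 108)**2 - 226380) - 308*168*(-1/25678) = 407384/((17 + 108)**2 - 226380) - 51744*(-1/25678) = 407384/(125**2 - 226380) + 25872/12839 = 407384/(15625 - 226380) + 25872/12839 = 407384/(-210755) + 25872/12839 = 407384*(-1/210755) + 25872/12839 = -407384/210755 + 25872/12839 = 222250184/2705883445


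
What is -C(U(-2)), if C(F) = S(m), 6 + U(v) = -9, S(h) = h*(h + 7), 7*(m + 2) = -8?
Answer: 594/49 ≈ 12.122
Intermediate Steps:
m = -22/7 (m = -2 + (⅐)*(-8) = -2 - 8/7 = -22/7 ≈ -3.1429)
S(h) = h*(7 + h)
U(v) = -15 (U(v) = -6 - 9 = -15)
C(F) = -594/49 (C(F) = -22*(7 - 22/7)/7 = -22/7*27/7 = -594/49)
-C(U(-2)) = -1*(-594/49) = 594/49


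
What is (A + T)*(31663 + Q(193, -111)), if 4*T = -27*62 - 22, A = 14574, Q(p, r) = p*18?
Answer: 497188550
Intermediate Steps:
Q(p, r) = 18*p
T = -424 (T = (-27*62 - 22)/4 = (-1674 - 22)/4 = (¼)*(-1696) = -424)
(A + T)*(31663 + Q(193, -111)) = (14574 - 424)*(31663 + 18*193) = 14150*(31663 + 3474) = 14150*35137 = 497188550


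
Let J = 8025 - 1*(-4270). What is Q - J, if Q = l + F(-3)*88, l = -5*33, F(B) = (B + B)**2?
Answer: -9292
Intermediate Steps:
F(B) = 4*B**2 (F(B) = (2*B)**2 = 4*B**2)
l = -165
J = 12295 (J = 8025 + 4270 = 12295)
Q = 3003 (Q = -165 + (4*(-3)**2)*88 = -165 + (4*9)*88 = -165 + 36*88 = -165 + 3168 = 3003)
Q - J = 3003 - 1*12295 = 3003 - 12295 = -9292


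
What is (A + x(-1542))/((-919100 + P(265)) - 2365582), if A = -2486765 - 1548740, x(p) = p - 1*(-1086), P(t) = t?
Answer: 4035961/3284417 ≈ 1.2288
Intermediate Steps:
x(p) = 1086 + p (x(p) = p + 1086 = 1086 + p)
A = -4035505
(A + x(-1542))/((-919100 + P(265)) - 2365582) = (-4035505 + (1086 - 1542))/((-919100 + 265) - 2365582) = (-4035505 - 456)/(-918835 - 2365582) = -4035961/(-3284417) = -4035961*(-1/3284417) = 4035961/3284417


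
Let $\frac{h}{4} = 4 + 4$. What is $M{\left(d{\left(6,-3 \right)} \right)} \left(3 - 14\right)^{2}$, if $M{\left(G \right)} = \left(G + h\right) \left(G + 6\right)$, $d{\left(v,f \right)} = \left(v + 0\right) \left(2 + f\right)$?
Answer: $0$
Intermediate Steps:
$h = 32$ ($h = 4 \left(4 + 4\right) = 4 \cdot 8 = 32$)
$d{\left(v,f \right)} = v \left(2 + f\right)$
$M{\left(G \right)} = \left(6 + G\right) \left(32 + G\right)$ ($M{\left(G \right)} = \left(G + 32\right) \left(G + 6\right) = \left(32 + G\right) \left(6 + G\right) = \left(6 + G\right) \left(32 + G\right)$)
$M{\left(d{\left(6,-3 \right)} \right)} \left(3 - 14\right)^{2} = \left(192 + \left(6 \left(2 - 3\right)\right)^{2} + 38 \cdot 6 \left(2 - 3\right)\right) \left(3 - 14\right)^{2} = \left(192 + \left(6 \left(-1\right)\right)^{2} + 38 \cdot 6 \left(-1\right)\right) \left(-11\right)^{2} = \left(192 + \left(-6\right)^{2} + 38 \left(-6\right)\right) 121 = \left(192 + 36 - 228\right) 121 = 0 \cdot 121 = 0$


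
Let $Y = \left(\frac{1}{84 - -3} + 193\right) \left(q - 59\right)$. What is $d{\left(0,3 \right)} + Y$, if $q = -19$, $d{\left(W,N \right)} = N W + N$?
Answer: $- \frac{436505}{29} \approx -15052.0$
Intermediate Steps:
$d{\left(W,N \right)} = N + N W$
$Y = - \frac{436592}{29}$ ($Y = \left(\frac{1}{84 - -3} + 193\right) \left(-19 - 59\right) = \left(\frac{1}{84 + 3} + 193\right) \left(-78\right) = \left(\frac{1}{87} + 193\right) \left(-78\right) = \frac{16792}{87} \left(-78\right) = - \frac{436592}{29} \approx -15055.0$)
$d{\left(0,3 \right)} + Y = 3 \left(1 + 0\right) - \frac{436592}{29} = 3 \cdot 1 - \frac{436592}{29} = 3 - \frac{436592}{29} = - \frac{436505}{29}$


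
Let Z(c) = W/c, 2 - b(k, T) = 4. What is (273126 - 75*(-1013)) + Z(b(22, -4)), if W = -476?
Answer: 349339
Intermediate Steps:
b(k, T) = -2 (b(k, T) = 2 - 1*4 = 2 - 4 = -2)
Z(c) = -476/c
(273126 - 75*(-1013)) + Z(b(22, -4)) = (273126 - 75*(-1013)) - 476/(-2) = (273126 + 75975) - 476*(-1/2) = 349101 + 238 = 349339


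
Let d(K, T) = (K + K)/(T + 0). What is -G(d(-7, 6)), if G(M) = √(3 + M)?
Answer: -√6/3 ≈ -0.81650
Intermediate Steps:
d(K, T) = 2*K/T (d(K, T) = (2*K)/T = 2*K/T)
-G(d(-7, 6)) = -√(3 + 2*(-7)/6) = -√(3 + 2*(-7)*(⅙)) = -√(3 - 7/3) = -√(⅔) = -√6/3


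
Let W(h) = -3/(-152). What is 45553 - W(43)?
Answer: 6924053/152 ≈ 45553.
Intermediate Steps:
W(h) = 3/152 (W(h) = -3*(-1/152) = 3/152)
45553 - W(43) = 45553 - 1*3/152 = 45553 - 3/152 = 6924053/152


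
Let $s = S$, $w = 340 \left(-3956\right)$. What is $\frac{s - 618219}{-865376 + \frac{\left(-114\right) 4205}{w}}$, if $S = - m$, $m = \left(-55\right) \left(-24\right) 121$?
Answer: $\frac{104635907256}{116396485567} \approx 0.89896$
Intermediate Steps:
$w = -1345040$
$m = 159720$ ($m = 1320 \cdot 121 = 159720$)
$S = -159720$ ($S = \left(-1\right) 159720 = -159720$)
$s = -159720$
$\frac{s - 618219}{-865376 + \frac{\left(-114\right) 4205}{w}} = \frac{-159720 - 618219}{-865376 + \frac{\left(-114\right) 4205}{-1345040}} = - \frac{777939}{-865376 - - \frac{47937}{134504}} = - \frac{777939}{-865376 + \frac{47937}{134504}} = - \frac{777939}{- \frac{116396485567}{134504}} = \left(-777939\right) \left(- \frac{134504}{116396485567}\right) = \frac{104635907256}{116396485567}$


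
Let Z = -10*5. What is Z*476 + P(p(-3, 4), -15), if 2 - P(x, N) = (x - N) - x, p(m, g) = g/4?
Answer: -23813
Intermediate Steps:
p(m, g) = g/4 (p(m, g) = g*(¼) = g/4)
Z = -50
P(x, N) = 2 + N (P(x, N) = 2 - ((x - N) - x) = 2 - (-1)*N = 2 + N)
Z*476 + P(p(-3, 4), -15) = -50*476 + (2 - 15) = -23800 - 13 = -23813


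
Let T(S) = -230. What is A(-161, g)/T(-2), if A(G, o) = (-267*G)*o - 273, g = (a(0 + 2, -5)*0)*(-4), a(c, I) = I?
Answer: 273/230 ≈ 1.1870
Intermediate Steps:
g = 0 (g = -5*0*(-4) = 0*(-4) = 0)
A(G, o) = -273 - 267*G*o (A(G, o) = -267*G*o - 273 = -273 - 267*G*o)
A(-161, g)/T(-2) = (-273 - 267*(-161)*0)/(-230) = (-273 + 0)*(-1/230) = -273*(-1/230) = 273/230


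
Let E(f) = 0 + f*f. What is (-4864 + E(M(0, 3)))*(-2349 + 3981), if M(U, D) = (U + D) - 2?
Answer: -7936416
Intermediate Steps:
M(U, D) = -2 + D + U (M(U, D) = (D + U) - 2 = -2 + D + U)
E(f) = f² (E(f) = 0 + f² = f²)
(-4864 + E(M(0, 3)))*(-2349 + 3981) = (-4864 + (-2 + 3 + 0)²)*(-2349 + 3981) = (-4864 + 1²)*1632 = (-4864 + 1)*1632 = -4863*1632 = -7936416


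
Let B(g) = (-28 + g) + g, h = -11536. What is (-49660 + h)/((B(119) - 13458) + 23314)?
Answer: -30598/5033 ≈ -6.0795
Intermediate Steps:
B(g) = -28 + 2*g
(-49660 + h)/((B(119) - 13458) + 23314) = (-49660 - 11536)/(((-28 + 2*119) - 13458) + 23314) = -61196/(((-28 + 238) - 13458) + 23314) = -61196/((210 - 13458) + 23314) = -61196/(-13248 + 23314) = -61196/10066 = -61196*1/10066 = -30598/5033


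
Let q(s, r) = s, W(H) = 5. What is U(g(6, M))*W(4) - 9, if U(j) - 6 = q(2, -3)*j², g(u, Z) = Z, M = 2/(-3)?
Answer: 229/9 ≈ 25.444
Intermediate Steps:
M = -⅔ (M = 2*(-⅓) = -⅔ ≈ -0.66667)
U(j) = 6 + 2*j²
U(g(6, M))*W(4) - 9 = (6 + 2*(-⅔)²)*5 - 9 = (6 + 2*(4/9))*5 - 9 = (6 + 8/9)*5 - 9 = (62/9)*5 - 9 = 310/9 - 9 = 229/9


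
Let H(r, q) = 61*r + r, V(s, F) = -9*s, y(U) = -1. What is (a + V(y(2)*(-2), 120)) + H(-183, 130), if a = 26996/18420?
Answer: -52324471/4605 ≈ -11363.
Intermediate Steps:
a = 6749/4605 (a = 26996*(1/18420) = 6749/4605 ≈ 1.4656)
H(r, q) = 62*r
(a + V(y(2)*(-2), 120)) + H(-183, 130) = (6749/4605 - (-9)*(-2)) + 62*(-183) = (6749/4605 - 9*2) - 11346 = (6749/4605 - 18) - 11346 = -76141/4605 - 11346 = -52324471/4605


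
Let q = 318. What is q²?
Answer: 101124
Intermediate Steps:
q² = 318² = 101124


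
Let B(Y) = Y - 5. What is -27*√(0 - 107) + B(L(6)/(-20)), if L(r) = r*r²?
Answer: -79/5 - 27*I*√107 ≈ -15.8 - 279.29*I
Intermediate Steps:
L(r) = r³
B(Y) = -5 + Y
-27*√(0 - 107) + B(L(6)/(-20)) = -27*√(0 - 107) + (-5 + 6³/(-20)) = -27*I*√107 + (-5 + 216*(-1/20)) = -27*I*√107 + (-5 - 54/5) = -27*I*√107 - 79/5 = -79/5 - 27*I*√107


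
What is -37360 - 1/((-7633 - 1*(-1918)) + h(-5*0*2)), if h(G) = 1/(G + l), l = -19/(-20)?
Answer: -4055988381/108565 ≈ -37360.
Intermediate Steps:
l = 19/20 (l = -19*(-1/20) = 19/20 ≈ 0.95000)
h(G) = 1/(19/20 + G) (h(G) = 1/(G + 19/20) = 1/(19/20 + G))
-37360 - 1/((-7633 - 1*(-1918)) + h(-5*0*2)) = -37360 - 1/((-7633 - 1*(-1918)) + 20/(19 + 20*(-5*0*2))) = -37360 - 1/((-7633 + 1918) + 20/(19 + 20*(0*2))) = -37360 - 1/(-5715 + 20/(19 + 20*0)) = -37360 - 1/(-5715 + 20/(19 + 0)) = -37360 - 1/(-5715 + 20/19) = -37360 - 1/(-108565/19) = -37360 - 1*(-19/108565) = -37360 + 19/108565 = -4055988381/108565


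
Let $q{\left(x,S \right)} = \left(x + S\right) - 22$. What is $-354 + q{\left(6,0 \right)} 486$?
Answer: $-8130$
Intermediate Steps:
$q{\left(x,S \right)} = -22 + S + x$ ($q{\left(x,S \right)} = \left(S + x\right) - 22 = -22 + S + x$)
$-354 + q{\left(6,0 \right)} 486 = -354 + \left(-22 + 0 + 6\right) 486 = -354 - 7776 = -8130$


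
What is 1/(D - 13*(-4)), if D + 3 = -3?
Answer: 1/46 ≈ 0.021739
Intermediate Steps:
D = -6 (D = -3 - 3 = -6)
1/(D - 13*(-4)) = 1/(-6 - 13*(-4)) = 1/(-6 + 52) = 1/46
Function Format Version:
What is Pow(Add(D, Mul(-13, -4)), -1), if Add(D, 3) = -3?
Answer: Rational(1, 46) ≈ 0.021739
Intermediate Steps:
D = -6 (D = Add(-3, -3) = -6)
Pow(Add(D, Mul(-13, -4)), -1) = Pow(Add(-6, Mul(-13, -4)), -1) = Pow(Add(-6, 52), -1) = Pow(46, -1) = Rational(1, 46)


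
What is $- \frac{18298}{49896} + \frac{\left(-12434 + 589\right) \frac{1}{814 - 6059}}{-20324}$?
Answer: $- \frac{3484190131}{9498004758} \approx -0.36683$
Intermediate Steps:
$- \frac{18298}{49896} + \frac{\left(-12434 + 589\right) \frac{1}{814 - 6059}}{-20324} = \left(-18298\right) \frac{1}{49896} + - \frac{11845}{-5245} \left(- \frac{1}{20324}\right) = - \frac{1307}{3564} + \left(-11845\right) \left(- \frac{1}{5245}\right) \left(- \frac{1}{20324}\right) = - \frac{1307}{3564} + \frac{2369}{1049} \left(- \frac{1}{20324}\right) = - \frac{1307}{3564} - \frac{2369}{21319876} = - \frac{3484190131}{9498004758}$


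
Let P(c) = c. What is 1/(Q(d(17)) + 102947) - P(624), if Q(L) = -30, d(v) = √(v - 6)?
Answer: -64220207/102917 ≈ -624.00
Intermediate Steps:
d(v) = √(-6 + v)
1/(Q(d(17)) + 102947) - P(624) = 1/(-30 + 102947) - 1*624 = 1/102917 - 624 = -64220207/102917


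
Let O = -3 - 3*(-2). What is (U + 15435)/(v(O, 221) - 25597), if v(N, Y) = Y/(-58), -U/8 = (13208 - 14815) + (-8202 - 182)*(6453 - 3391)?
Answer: -3971119930/494949 ≈ -8023.3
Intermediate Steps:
O = 3 (O = -3 + 6 = 3)
U = 205387320 (U = -8*((13208 - 14815) + (-8202 - 182)*(6453 - 3391)) = -8*(-1607 - 8384*3062) = -8*(-1607 - 25671808) = -8*(-25673415) = 205387320)
v(N, Y) = -Y/58 (v(N, Y) = Y*(-1/58) = -Y/58)
(U + 15435)/(v(O, 221) - 25597) = (205387320 + 15435)/(-1/58*221 - 25597) = 205402755/(-221/58 - 25597) = 205402755/(-1484847/58) = 205402755*(-58/1484847) = -3971119930/494949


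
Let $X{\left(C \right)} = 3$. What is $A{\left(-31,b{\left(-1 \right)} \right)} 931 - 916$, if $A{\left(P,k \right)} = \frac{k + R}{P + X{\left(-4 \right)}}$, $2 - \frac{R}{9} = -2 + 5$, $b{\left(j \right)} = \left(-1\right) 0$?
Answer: $- \frac{2467}{4} \approx -616.75$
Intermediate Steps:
$b{\left(j \right)} = 0$
$R = -9$ ($R = 18 - 9 \left(-2 + 5\right) = 18 - 27 = -9$)
$A{\left(P,k \right)} = \frac{-9 + k}{3 + P}$ ($A{\left(P,k \right)} = \frac{k - 9}{P + 3} = \frac{-9 + k}{3 + P}$)
$A{\left(-31,b{\left(-1 \right)} \right)} 931 - 916 = \frac{-9 + 0}{3 - 31} \cdot 931 - 916 = \frac{1}{-28} \left(-9\right) 931 - 916 = \left(- \frac{1}{28}\right) \left(-9\right) 931 - 916 = \frac{9}{28} \cdot 931 - 916 = \frac{1197}{4} - 916 = - \frac{2467}{4}$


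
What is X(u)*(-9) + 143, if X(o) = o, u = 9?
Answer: 62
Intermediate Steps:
X(u)*(-9) + 143 = 9*(-9) + 143 = -81 + 143 = 62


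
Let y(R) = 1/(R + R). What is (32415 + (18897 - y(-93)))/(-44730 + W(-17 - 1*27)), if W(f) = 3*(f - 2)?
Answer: -9544033/8345448 ≈ -1.1436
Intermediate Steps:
y(R) = 1/(2*R)
W(f) = -6 + 3*f (W(f) = 3*(-2 + f) = -6 + 3*f)
(32415 + (18897 - y(-93)))/(-44730 + W(-17 - 1*27)) = (32415 + (18897 - 1/(2*(-93))))/(-44730 + (-6 + 3*(-17 - 1*27))) = (32415 + (18897 - (-1)/(2*93)))/(-44730 + (-6 + 3*(-17 - 27))) = (32415 + (18897 - 1*(-1/186)))/(-44730 + (-6 + 3*(-44))) = (32415 + (18897 + 1/186))/(-44730 + (-6 - 132)) = (32415 + 3514843/186)/(-44730 - 138) = (9544033/186)/(-44868) = (9544033/186)*(-1/44868) = -9544033/8345448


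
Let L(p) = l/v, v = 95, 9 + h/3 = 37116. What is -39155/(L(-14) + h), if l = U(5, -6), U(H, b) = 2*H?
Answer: -743945/2115101 ≈ -0.35173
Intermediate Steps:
h = 111321 (h = -27 + 3*37116 = -27 + 111348 = 111321)
l = 10 (l = 2*5 = 10)
L(p) = 2/19 (L(p) = 10/95 = 10*(1/95) = 2/19)
-39155/(L(-14) + h) = -39155/(2/19 + 111321) = -39155/2115101/19 = -39155*19/2115101 = -743945/2115101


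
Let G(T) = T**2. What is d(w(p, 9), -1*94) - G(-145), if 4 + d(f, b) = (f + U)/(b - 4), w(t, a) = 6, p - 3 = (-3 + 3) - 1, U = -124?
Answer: -1030362/49 ≈ -21028.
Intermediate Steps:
p = 2 (p = 3 + ((-3 + 3) - 1) = 3 + (0 - 1) = 3 - 1 = 2)
d(f, b) = -4 + (-124 + f)/(-4 + b) (d(f, b) = -4 + (f - 124)/(b - 4) = -4 + (-124 + f)/(-4 + b))
d(w(p, 9), -1*94) - G(-145) = (-108 + 6 - (-4)*94)/(-4 - 1*94) - 1*(-145)**2 = (-108 + 6 - 4*(-94))/(-4 - 94) - 1*21025 = (-108 + 6 + 376)/(-98) - 21025 = -1/98*274 - 21025 = -137/49 - 21025 = -1030362/49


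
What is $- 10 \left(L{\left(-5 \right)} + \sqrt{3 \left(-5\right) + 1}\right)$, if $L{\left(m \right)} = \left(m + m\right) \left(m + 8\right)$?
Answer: $300 - 10 i \sqrt{14} \approx 300.0 - 37.417 i$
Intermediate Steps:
$L{\left(m \right)} = 2 m \left(8 + m\right)$
$- 10 \left(L{\left(-5 \right)} + \sqrt{3 \left(-5\right) + 1}\right) = - 10 \left(2 \left(-5\right) \left(8 - 5\right) + \sqrt{3 \left(-5\right) + 1}\right) = - 10 \left(2 \left(-5\right) 3 + \sqrt{-15 + 1}\right) = - 10 \left(-30 + \sqrt{-14}\right) = - 10 \left(-30 + i \sqrt{14}\right) = 300 - 10 i \sqrt{14}$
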